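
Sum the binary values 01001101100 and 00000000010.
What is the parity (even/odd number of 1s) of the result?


01001101100 = 620
00000000010 = 2
Sum = 622 = 1001101110
1s count = 6

even parity (6 ones in 1001101110)


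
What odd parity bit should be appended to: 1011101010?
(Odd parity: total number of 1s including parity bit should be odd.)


Number of 1s in data: 6
Parity bit: 1

1


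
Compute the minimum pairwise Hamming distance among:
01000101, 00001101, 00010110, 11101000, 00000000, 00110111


Comparing all pairs, minimum distance: 2
Can detect 1 errors, correct 0 errors

2


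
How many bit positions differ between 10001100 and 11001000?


XOR: 01000100
Count of 1s: 2

2


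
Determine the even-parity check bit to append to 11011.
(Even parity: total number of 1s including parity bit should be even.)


Number of 1s in data: 4
Parity bit: 0

0


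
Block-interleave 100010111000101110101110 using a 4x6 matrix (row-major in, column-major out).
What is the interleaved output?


Matrix:
  100010
  111000
  101110
  101110
Read columns: 111101000111001110110000

111101000111001110110000


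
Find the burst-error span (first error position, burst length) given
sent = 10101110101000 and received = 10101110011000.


XOR: 00000000110000

Burst at position 8, length 2


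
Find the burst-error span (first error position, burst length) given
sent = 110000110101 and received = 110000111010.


XOR: 000000001111

Burst at position 8, length 4


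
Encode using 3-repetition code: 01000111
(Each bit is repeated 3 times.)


Each bit -> 3 copies

000111000000000111111111


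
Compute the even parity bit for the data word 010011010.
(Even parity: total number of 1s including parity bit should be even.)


Number of 1s in data: 4
Parity bit: 0

0


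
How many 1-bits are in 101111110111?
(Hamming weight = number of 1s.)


Counting 1s in 101111110111

10


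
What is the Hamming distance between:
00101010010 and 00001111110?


XOR: 00100101100
Count of 1s: 4

4


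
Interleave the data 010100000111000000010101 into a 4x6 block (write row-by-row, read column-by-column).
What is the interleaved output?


Matrix:
  010100
  000111
  000000
  010101
Read columns: 000010010000110101000101

000010010000110101000101


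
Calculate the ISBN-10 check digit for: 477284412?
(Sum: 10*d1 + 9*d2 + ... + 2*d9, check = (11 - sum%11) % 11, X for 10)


Weighted sum: 264
264 mod 11 = 0

Check digit: 0


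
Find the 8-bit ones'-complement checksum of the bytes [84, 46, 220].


Sum = 350 mod 256 = 94
Complement = 161

161


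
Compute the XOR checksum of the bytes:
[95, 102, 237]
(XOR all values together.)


XOR chain: 95 ^ 102 ^ 237 = 212

212


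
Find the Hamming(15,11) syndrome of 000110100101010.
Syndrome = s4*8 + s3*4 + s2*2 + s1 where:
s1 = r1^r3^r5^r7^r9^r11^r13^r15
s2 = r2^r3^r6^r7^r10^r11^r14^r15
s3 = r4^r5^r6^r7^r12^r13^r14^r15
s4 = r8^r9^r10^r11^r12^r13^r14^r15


s1=0, s2=1, s3=1, s4=1

Syndrome = 14 (error at position 14)


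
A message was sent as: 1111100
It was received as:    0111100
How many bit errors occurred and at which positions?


XOR: 1000000

1 error(s) at position(s): 0


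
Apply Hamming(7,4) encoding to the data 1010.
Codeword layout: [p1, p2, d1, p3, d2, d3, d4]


Parity bits: p1=1, p2=0, p3=1

1011010


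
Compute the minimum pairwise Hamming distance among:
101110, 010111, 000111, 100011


Comparing all pairs, minimum distance: 1
Can detect 0 errors, correct 0 errors

1


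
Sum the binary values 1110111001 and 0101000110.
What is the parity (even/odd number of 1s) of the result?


1110111001 = 953
0101000110 = 326
Sum = 1279 = 10011111111
1s count = 9

odd parity (9 ones in 10011111111)


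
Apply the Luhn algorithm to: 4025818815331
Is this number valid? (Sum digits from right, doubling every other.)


Luhn sum = 44
44 mod 10 = 4

Invalid (Luhn sum mod 10 = 4)


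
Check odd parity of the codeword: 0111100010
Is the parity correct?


Number of 1s: 5

Yes, parity is correct (5 ones)


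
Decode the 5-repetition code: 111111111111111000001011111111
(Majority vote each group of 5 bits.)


Groups: 11111, 11111, 11111, 00000, 10111, 11111
Majority votes: 111011

111011


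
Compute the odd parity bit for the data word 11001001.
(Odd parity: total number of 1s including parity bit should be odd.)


Number of 1s in data: 4
Parity bit: 1

1


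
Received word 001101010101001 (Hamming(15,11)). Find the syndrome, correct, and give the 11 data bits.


Syndrome = 0: no error detected

Data: 10100101001 (no errors)


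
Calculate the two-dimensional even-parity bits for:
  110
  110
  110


Row parities: 000
Column parities: 110

Row P: 000, Col P: 110, Corner: 0


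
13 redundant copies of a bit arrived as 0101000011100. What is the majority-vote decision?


Ones: 5 out of 13
Threshold: 7

0 (5/13 voted 1)


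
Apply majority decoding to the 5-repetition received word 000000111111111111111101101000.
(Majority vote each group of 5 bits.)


Groups: 00000, 01111, 11111, 11111, 11011, 01000
Majority votes: 011110

011110


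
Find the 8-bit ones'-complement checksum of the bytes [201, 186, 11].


Sum = 398 mod 256 = 142
Complement = 113

113


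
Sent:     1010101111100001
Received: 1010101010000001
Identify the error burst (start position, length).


XOR: 0000000101100000

Burst at position 7, length 4


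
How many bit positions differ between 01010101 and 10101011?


XOR: 11111110
Count of 1s: 7

7


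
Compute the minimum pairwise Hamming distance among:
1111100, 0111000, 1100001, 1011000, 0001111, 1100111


Comparing all pairs, minimum distance: 2
Can detect 1 errors, correct 0 errors

2


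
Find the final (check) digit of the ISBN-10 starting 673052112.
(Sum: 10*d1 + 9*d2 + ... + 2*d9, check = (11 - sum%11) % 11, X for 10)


Weighted sum: 198
198 mod 11 = 0

Check digit: 0


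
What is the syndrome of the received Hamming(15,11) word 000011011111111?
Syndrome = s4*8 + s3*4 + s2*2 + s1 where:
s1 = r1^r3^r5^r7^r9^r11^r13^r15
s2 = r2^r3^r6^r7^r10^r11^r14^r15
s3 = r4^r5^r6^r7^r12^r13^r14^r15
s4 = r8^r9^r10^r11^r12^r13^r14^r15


s1=1, s2=1, s3=0, s4=0

Syndrome = 3 (error at position 3)


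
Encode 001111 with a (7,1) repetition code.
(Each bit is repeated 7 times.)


Each bit -> 7 copies

000000000000001111111111111111111111111111


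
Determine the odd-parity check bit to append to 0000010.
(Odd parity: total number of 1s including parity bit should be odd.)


Number of 1s in data: 1
Parity bit: 0

0


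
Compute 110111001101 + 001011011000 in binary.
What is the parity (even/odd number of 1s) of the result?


110111001101 = 3533
001011011000 = 728
Sum = 4261 = 1000010100101
1s count = 5

odd parity (5 ones in 1000010100101)


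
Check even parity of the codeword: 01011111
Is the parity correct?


Number of 1s: 6

Yes, parity is correct (6 ones)


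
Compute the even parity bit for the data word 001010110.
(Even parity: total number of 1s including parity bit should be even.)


Number of 1s in data: 4
Parity bit: 0

0


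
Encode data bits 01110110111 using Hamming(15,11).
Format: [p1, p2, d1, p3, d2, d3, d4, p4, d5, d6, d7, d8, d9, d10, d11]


Parity bits: p1=1, p2=0, p3=0, p4=1

100011110110111


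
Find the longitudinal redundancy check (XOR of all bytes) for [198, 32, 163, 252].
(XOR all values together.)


XOR chain: 198 ^ 32 ^ 163 ^ 252 = 185

185


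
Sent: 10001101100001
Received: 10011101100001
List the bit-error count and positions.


XOR: 00010000000000

1 error(s) at position(s): 3


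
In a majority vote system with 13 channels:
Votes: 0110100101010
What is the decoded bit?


Ones: 6 out of 13
Threshold: 7

0 (6/13 voted 1)


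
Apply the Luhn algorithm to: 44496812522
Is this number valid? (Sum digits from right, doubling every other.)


Luhn sum = 54
54 mod 10 = 4

Invalid (Luhn sum mod 10 = 4)


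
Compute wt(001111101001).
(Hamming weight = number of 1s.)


Counting 1s in 001111101001

7


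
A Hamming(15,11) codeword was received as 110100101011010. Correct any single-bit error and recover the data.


Syndrome = 0: no error detected

Data: 00011011010 (no errors)


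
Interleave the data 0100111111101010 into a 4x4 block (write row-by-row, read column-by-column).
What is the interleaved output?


Matrix:
  0100
  1111
  1110
  1010
Read columns: 0111111001110100

0111111001110100


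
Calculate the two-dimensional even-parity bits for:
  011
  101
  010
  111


Row parities: 0011
Column parities: 011

Row P: 0011, Col P: 011, Corner: 0


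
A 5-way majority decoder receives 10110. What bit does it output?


Ones: 3 out of 5
Threshold: 3

1 (3/5 voted 1)


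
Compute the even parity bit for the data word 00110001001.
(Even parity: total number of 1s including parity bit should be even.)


Number of 1s in data: 4
Parity bit: 0

0


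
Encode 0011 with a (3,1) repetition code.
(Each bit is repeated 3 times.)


Each bit -> 3 copies

000000111111


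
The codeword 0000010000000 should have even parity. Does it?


Number of 1s: 1

No, parity error (1 ones)


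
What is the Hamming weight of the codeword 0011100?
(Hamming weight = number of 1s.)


Counting 1s in 0011100

3


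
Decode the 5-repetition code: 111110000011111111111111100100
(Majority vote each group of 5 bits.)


Groups: 11111, 00000, 11111, 11111, 11111, 00100
Majority votes: 101110

101110


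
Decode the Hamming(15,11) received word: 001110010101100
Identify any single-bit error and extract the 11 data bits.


Syndrome = 1: error at position 1

Data: 11000101100 (corrected bit 1)


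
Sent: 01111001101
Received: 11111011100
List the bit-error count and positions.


XOR: 10000010001

3 error(s) at position(s): 0, 6, 10


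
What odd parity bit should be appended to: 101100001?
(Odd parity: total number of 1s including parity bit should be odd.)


Number of 1s in data: 4
Parity bit: 1

1


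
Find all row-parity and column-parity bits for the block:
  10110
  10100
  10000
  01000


Row parities: 1011
Column parities: 11010

Row P: 1011, Col P: 11010, Corner: 1


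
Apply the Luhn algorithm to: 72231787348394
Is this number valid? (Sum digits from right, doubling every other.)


Luhn sum = 70
70 mod 10 = 0

Valid (Luhn sum mod 10 = 0)


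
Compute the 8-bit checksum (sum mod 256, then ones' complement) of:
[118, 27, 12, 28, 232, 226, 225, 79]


Sum = 947 mod 256 = 179
Complement = 76

76


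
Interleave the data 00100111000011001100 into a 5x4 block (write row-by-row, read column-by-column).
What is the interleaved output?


Matrix:
  0010
  0111
  0000
  1100
  1100
Read columns: 00011010111100001000

00011010111100001000


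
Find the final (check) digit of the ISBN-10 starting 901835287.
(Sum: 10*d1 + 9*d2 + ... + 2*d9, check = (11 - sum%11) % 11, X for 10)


Weighted sum: 243
243 mod 11 = 1

Check digit: X


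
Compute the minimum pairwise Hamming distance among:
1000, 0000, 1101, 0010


Comparing all pairs, minimum distance: 1
Can detect 0 errors, correct 0 errors

1


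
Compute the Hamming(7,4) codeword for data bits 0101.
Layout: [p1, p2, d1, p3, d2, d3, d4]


Parity bits: p1=0, p2=1, p3=0

0100101


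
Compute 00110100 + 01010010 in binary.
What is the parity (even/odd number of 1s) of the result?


00110100 = 52
01010010 = 82
Sum = 134 = 10000110
1s count = 3

odd parity (3 ones in 10000110)


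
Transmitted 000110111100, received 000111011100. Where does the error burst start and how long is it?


XOR: 000001100000

Burst at position 5, length 2


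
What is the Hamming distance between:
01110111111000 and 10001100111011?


XOR: 11111011000011
Count of 1s: 9

9


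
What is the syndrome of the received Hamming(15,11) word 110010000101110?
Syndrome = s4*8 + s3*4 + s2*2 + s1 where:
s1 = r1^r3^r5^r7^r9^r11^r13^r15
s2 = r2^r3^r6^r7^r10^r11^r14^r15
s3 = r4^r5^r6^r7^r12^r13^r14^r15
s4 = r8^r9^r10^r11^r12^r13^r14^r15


s1=1, s2=1, s3=0, s4=0

Syndrome = 3 (error at position 3)


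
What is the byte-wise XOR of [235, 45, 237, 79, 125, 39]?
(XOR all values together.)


XOR chain: 235 ^ 45 ^ 237 ^ 79 ^ 125 ^ 39 = 62

62


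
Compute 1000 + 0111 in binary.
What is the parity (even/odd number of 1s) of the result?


1000 = 8
0111 = 7
Sum = 15 = 1111
1s count = 4

even parity (4 ones in 1111)


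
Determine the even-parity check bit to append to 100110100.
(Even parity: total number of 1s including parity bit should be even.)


Number of 1s in data: 4
Parity bit: 0

0


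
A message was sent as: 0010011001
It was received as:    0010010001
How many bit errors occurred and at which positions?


XOR: 0000001000

1 error(s) at position(s): 6


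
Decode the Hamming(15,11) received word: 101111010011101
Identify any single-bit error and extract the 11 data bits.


Syndrome = 8: error at position 8

Data: 11100011101 (corrected bit 8)


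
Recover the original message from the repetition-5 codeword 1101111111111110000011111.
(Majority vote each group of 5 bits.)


Groups: 11011, 11111, 11111, 00000, 11111
Majority votes: 11101

11101


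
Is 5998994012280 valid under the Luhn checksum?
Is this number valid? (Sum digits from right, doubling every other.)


Luhn sum = 66
66 mod 10 = 6

Invalid (Luhn sum mod 10 = 6)


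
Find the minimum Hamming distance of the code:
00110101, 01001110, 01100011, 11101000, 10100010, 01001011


Comparing all pairs, minimum distance: 2
Can detect 1 errors, correct 0 errors

2


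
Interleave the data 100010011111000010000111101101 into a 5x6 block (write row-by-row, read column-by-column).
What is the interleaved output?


Matrix:
  100010
  011111
  000010
  000111
  101101
Read columns: 100010100001001010111111001011

100010100001001010111111001011


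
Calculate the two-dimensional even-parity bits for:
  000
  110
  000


Row parities: 000
Column parities: 110

Row P: 000, Col P: 110, Corner: 0


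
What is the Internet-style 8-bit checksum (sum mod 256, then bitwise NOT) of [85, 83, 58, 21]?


Sum = 247 mod 256 = 247
Complement = 8

8


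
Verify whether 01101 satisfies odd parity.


Number of 1s: 3

Yes, parity is correct (3 ones)


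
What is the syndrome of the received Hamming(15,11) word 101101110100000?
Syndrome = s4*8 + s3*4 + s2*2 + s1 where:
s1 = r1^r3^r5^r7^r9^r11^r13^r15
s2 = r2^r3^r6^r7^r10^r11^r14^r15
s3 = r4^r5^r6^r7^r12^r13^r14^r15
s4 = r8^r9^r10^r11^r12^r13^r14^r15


s1=1, s2=0, s3=1, s4=0

Syndrome = 5 (error at position 5)


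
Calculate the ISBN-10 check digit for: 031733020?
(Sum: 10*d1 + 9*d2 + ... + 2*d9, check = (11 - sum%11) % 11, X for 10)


Weighted sum: 123
123 mod 11 = 2

Check digit: 9


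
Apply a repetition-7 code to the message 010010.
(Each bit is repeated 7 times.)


Each bit -> 7 copies

000000011111110000000000000011111110000000


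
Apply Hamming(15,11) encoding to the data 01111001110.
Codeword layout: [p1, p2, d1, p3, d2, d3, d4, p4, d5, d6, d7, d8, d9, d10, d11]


Parity bits: p1=0, p2=1, p3=0, p4=0

010011101001110


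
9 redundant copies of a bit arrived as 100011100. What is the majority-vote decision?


Ones: 4 out of 9
Threshold: 5

0 (4/9 voted 1)


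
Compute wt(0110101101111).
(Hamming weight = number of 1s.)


Counting 1s in 0110101101111

9


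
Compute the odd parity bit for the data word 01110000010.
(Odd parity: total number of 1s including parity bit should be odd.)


Number of 1s in data: 4
Parity bit: 1

1


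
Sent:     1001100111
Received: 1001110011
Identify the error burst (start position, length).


XOR: 0000010100

Burst at position 5, length 3


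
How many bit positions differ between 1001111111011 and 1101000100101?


XOR: 0100111011110
Count of 1s: 8

8


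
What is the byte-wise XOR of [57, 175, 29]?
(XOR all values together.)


XOR chain: 57 ^ 175 ^ 29 = 139

139


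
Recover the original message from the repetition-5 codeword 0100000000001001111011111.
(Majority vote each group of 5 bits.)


Groups: 01000, 00000, 00100, 11110, 11111
Majority votes: 00011

00011


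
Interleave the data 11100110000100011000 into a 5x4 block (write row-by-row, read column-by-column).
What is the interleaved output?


Matrix:
  1110
  0110
  0001
  0001
  1000
Read columns: 10001110001100000110

10001110001100000110


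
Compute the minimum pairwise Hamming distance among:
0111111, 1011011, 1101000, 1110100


Comparing all pairs, minimum distance: 3
Can detect 2 errors, correct 1 errors

3


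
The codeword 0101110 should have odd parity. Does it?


Number of 1s: 4

No, parity error (4 ones)


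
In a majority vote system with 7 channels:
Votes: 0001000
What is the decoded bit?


Ones: 1 out of 7
Threshold: 4

0 (1/7 voted 1)


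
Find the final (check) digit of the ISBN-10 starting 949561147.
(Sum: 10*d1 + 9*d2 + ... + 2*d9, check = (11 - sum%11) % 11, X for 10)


Weighted sum: 304
304 mod 11 = 7

Check digit: 4


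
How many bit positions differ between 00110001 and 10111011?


XOR: 10001010
Count of 1s: 3

3


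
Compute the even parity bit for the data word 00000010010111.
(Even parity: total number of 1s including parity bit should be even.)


Number of 1s in data: 5
Parity bit: 1

1


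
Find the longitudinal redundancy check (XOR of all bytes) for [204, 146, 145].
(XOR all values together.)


XOR chain: 204 ^ 146 ^ 145 = 207

207


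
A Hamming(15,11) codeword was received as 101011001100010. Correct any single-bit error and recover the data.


Syndrome = 12: error at position 12

Data: 11101101010 (corrected bit 12)


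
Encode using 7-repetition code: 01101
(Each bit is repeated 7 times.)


Each bit -> 7 copies

00000001111111111111100000001111111


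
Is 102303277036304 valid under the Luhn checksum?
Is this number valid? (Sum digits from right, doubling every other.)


Luhn sum = 42
42 mod 10 = 2

Invalid (Luhn sum mod 10 = 2)


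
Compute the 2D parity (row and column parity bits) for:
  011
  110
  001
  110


Row parities: 0010
Column parities: 010

Row P: 0010, Col P: 010, Corner: 1


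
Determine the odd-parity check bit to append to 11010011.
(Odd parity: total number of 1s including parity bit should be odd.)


Number of 1s in data: 5
Parity bit: 0

0


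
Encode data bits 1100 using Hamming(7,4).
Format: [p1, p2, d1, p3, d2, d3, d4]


Parity bits: p1=0, p2=1, p3=1

0111100


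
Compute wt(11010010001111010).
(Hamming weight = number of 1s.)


Counting 1s in 11010010001111010

9


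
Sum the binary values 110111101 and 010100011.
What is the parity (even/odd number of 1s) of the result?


110111101 = 445
010100011 = 163
Sum = 608 = 1001100000
1s count = 3

odd parity (3 ones in 1001100000)


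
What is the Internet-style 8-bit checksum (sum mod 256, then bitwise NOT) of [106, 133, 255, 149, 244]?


Sum = 887 mod 256 = 119
Complement = 136

136


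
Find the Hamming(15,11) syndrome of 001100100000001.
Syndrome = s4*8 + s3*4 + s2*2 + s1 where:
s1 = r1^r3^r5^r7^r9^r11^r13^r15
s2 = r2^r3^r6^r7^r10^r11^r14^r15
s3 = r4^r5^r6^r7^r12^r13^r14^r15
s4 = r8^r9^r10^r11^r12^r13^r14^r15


s1=1, s2=1, s3=1, s4=1

Syndrome = 15 (error at position 15)


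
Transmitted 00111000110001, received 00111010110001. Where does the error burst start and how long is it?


XOR: 00000010000000

Burst at position 6, length 1


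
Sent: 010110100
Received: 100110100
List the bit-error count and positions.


XOR: 110000000

2 error(s) at position(s): 0, 1


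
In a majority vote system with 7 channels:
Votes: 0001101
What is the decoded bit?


Ones: 3 out of 7
Threshold: 4

0 (3/7 voted 1)


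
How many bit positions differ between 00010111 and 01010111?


XOR: 01000000
Count of 1s: 1

1


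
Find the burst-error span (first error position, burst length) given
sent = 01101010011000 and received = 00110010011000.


XOR: 01011000000000

Burst at position 1, length 4


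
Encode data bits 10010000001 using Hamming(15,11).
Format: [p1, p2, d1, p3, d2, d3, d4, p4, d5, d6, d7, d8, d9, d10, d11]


Parity bits: p1=1, p2=1, p3=0, p4=1

111000110000001


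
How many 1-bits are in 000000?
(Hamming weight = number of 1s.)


Counting 1s in 000000

0


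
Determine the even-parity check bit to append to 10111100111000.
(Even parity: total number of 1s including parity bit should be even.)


Number of 1s in data: 8
Parity bit: 0

0


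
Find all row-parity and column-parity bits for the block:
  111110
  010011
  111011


Row parities: 111
Column parities: 010110

Row P: 111, Col P: 010110, Corner: 1


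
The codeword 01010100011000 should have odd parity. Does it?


Number of 1s: 5

Yes, parity is correct (5 ones)


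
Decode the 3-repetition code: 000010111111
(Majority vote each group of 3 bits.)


Groups: 000, 010, 111, 111
Majority votes: 0011

0011


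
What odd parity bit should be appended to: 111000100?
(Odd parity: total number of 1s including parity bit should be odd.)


Number of 1s in data: 4
Parity bit: 1

1


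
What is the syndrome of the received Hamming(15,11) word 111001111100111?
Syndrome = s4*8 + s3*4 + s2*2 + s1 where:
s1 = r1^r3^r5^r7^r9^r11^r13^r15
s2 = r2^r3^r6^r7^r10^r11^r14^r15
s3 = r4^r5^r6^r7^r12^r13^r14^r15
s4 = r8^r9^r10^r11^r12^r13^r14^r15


s1=0, s2=1, s3=1, s4=0

Syndrome = 6 (error at position 6)


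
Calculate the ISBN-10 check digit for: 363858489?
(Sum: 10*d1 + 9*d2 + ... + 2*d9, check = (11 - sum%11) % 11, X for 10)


Weighted sum: 292
292 mod 11 = 6

Check digit: 5


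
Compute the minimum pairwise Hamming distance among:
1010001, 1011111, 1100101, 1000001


Comparing all pairs, minimum distance: 1
Can detect 0 errors, correct 0 errors

1


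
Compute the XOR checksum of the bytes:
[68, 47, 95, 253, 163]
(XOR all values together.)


XOR chain: 68 ^ 47 ^ 95 ^ 253 ^ 163 = 106

106


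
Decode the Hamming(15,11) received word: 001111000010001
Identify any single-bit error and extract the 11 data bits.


Syndrome = 0: no error detected

Data: 11100010001 (no errors)


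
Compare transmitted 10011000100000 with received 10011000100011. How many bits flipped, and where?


XOR: 00000000000011

2 error(s) at position(s): 12, 13


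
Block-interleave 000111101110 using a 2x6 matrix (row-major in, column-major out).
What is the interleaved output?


Matrix:
  000111
  101110
Read columns: 010001111110

010001111110


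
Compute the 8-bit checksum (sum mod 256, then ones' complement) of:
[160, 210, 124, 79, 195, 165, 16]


Sum = 949 mod 256 = 181
Complement = 74

74


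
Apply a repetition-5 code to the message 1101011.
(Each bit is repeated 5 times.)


Each bit -> 5 copies

11111111110000011111000001111111111


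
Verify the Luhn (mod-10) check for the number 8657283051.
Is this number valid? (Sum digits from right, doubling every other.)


Luhn sum = 41
41 mod 10 = 1

Invalid (Luhn sum mod 10 = 1)


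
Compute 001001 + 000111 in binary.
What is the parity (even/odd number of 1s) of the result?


001001 = 9
000111 = 7
Sum = 16 = 10000
1s count = 1

odd parity (1 ones in 10000)


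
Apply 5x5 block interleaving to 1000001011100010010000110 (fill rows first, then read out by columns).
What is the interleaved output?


Matrix:
  10000
  01011
  10001
  00100
  00110
Read columns: 1010001000000110100101100

1010001000000110100101100


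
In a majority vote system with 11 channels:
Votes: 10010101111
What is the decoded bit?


Ones: 7 out of 11
Threshold: 6

1 (7/11 voted 1)


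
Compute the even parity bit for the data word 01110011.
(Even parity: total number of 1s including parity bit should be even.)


Number of 1s in data: 5
Parity bit: 1

1


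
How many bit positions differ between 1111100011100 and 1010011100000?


XOR: 0101111111100
Count of 1s: 9

9


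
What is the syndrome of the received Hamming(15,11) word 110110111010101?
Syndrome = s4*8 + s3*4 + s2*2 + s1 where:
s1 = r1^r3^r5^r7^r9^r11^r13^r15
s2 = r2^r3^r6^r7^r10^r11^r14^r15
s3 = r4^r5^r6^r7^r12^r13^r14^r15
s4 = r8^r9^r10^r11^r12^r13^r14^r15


s1=1, s2=0, s3=1, s4=1

Syndrome = 13 (error at position 13)


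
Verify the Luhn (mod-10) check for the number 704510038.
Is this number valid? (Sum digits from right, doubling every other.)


Luhn sum = 27
27 mod 10 = 7

Invalid (Luhn sum mod 10 = 7)


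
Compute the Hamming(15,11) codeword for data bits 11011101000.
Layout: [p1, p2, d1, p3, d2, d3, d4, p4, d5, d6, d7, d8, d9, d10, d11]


Parity bits: p1=0, p2=1, p3=1, p4=1

011110111101000


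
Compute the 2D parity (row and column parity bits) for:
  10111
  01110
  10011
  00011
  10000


Row parities: 01101
Column parities: 11001

Row P: 01101, Col P: 11001, Corner: 1


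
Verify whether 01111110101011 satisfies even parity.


Number of 1s: 10

Yes, parity is correct (10 ones)


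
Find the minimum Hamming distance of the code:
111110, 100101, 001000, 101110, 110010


Comparing all pairs, minimum distance: 1
Can detect 0 errors, correct 0 errors

1


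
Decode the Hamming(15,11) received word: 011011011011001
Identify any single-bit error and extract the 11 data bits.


Syndrome = 11: error at position 11

Data: 11101001001 (corrected bit 11)


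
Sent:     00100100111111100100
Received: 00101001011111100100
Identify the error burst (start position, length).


XOR: 00001101100000000000

Burst at position 4, length 5


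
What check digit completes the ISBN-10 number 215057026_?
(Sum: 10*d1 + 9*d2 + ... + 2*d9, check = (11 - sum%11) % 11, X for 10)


Weighted sum: 152
152 mod 11 = 9

Check digit: 2


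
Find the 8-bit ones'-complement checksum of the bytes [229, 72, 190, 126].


Sum = 617 mod 256 = 105
Complement = 150

150


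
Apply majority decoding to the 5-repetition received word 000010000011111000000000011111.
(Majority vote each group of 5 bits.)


Groups: 00001, 00000, 11111, 00000, 00000, 11111
Majority votes: 001001

001001


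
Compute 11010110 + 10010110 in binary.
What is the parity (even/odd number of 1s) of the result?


11010110 = 214
10010110 = 150
Sum = 364 = 101101100
1s count = 5

odd parity (5 ones in 101101100)


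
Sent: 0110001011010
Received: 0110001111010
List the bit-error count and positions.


XOR: 0000000100000

1 error(s) at position(s): 7


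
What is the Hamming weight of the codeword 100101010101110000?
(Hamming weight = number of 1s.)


Counting 1s in 100101010101110000

8


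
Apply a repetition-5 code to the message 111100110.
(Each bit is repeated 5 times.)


Each bit -> 5 copies

111111111111111111110000000000111111111100000


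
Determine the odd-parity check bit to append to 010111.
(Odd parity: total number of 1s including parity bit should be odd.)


Number of 1s in data: 4
Parity bit: 1

1


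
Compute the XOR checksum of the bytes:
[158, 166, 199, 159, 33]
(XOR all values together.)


XOR chain: 158 ^ 166 ^ 199 ^ 159 ^ 33 = 65

65


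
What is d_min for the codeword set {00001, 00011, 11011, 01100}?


Comparing all pairs, minimum distance: 1
Can detect 0 errors, correct 0 errors

1


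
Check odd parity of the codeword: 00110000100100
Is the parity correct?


Number of 1s: 4

No, parity error (4 ones)


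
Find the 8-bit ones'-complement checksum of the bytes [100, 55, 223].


Sum = 378 mod 256 = 122
Complement = 133

133


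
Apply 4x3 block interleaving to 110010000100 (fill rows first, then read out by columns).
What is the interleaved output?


Matrix:
  110
  010
  000
  100
Read columns: 100111000000

100111000000


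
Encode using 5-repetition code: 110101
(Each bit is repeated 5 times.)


Each bit -> 5 copies

111111111100000111110000011111


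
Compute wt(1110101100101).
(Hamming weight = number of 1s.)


Counting 1s in 1110101100101

8


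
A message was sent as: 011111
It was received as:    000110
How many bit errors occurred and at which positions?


XOR: 011001

3 error(s) at position(s): 1, 2, 5


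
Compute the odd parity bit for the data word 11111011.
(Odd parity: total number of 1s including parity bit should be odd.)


Number of 1s in data: 7
Parity bit: 0

0


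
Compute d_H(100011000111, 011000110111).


XOR: 111011110000
Count of 1s: 7

7


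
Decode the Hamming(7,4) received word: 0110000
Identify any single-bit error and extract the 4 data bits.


Syndrome = 1: error at position 1

Data: 1000 (corrected bit 1)


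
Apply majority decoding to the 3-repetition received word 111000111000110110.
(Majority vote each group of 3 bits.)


Groups: 111, 000, 111, 000, 110, 110
Majority votes: 101011

101011


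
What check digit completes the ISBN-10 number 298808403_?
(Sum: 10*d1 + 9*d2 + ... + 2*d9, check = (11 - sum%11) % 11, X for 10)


Weighted sum: 283
283 mod 11 = 8

Check digit: 3


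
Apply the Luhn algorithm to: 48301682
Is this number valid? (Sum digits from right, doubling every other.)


Luhn sum = 39
39 mod 10 = 9

Invalid (Luhn sum mod 10 = 9)


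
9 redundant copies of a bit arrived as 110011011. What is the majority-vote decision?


Ones: 6 out of 9
Threshold: 5

1 (6/9 voted 1)


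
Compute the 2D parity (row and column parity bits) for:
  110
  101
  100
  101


Row parities: 0010
Column parities: 010

Row P: 0010, Col P: 010, Corner: 1


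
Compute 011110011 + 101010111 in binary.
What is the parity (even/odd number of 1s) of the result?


011110011 = 243
101010111 = 343
Sum = 586 = 1001001010
1s count = 4

even parity (4 ones in 1001001010)


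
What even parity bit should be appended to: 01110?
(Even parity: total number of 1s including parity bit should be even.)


Number of 1s in data: 3
Parity bit: 1

1


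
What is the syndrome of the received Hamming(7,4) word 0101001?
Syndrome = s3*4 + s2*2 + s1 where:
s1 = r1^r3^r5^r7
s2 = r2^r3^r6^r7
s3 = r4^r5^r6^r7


s1=1, s2=0, s3=0

Syndrome = 1 (error at position 1)


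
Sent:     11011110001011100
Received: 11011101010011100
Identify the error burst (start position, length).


XOR: 00000011011000000

Burst at position 6, length 5


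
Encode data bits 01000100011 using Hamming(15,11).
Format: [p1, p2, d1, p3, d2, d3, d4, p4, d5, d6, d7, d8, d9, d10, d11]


Parity bits: p1=0, p2=1, p3=1, p4=1

010110010100011


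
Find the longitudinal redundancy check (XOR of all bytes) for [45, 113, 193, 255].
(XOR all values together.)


XOR chain: 45 ^ 113 ^ 193 ^ 255 = 98

98


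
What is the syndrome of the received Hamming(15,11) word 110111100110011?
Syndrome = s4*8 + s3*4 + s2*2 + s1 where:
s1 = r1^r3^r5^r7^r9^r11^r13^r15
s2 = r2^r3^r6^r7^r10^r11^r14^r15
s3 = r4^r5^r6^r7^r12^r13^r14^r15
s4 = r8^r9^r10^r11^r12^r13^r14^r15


s1=1, s2=1, s3=0, s4=0

Syndrome = 3 (error at position 3)


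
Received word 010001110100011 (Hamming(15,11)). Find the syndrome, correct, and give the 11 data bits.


Syndrome = 0: no error detected

Data: 00110100011 (no errors)


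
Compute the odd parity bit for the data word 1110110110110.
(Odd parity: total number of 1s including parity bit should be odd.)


Number of 1s in data: 9
Parity bit: 0

0


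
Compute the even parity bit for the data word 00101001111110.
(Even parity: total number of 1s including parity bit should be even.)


Number of 1s in data: 8
Parity bit: 0

0


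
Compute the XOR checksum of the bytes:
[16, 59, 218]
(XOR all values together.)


XOR chain: 16 ^ 59 ^ 218 = 241

241


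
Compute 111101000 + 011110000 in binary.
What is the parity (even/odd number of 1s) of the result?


111101000 = 488
011110000 = 240
Sum = 728 = 1011011000
1s count = 5

odd parity (5 ones in 1011011000)


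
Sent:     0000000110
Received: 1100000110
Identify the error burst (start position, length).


XOR: 1100000000

Burst at position 0, length 2


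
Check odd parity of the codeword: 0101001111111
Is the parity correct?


Number of 1s: 9

Yes, parity is correct (9 ones)


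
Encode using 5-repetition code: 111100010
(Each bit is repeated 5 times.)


Each bit -> 5 copies

111111111111111111110000000000000001111100000


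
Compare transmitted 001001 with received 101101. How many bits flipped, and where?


XOR: 100100

2 error(s) at position(s): 0, 3


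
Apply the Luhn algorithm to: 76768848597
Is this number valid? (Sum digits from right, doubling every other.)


Luhn sum = 67
67 mod 10 = 7

Invalid (Luhn sum mod 10 = 7)


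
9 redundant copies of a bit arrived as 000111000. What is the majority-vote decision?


Ones: 3 out of 9
Threshold: 5

0 (3/9 voted 1)


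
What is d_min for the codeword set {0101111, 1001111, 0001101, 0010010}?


Comparing all pairs, minimum distance: 2
Can detect 1 errors, correct 0 errors

2


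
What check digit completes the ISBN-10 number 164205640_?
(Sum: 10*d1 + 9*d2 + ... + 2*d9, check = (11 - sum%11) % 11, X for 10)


Weighted sum: 171
171 mod 11 = 6

Check digit: 5


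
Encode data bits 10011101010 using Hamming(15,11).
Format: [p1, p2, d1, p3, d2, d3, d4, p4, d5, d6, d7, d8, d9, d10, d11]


Parity bits: p1=1, p2=0, p3=1, p4=0

101100101101010


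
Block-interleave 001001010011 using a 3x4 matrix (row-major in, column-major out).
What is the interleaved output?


Matrix:
  0010
  0101
  0011
Read columns: 000010101011

000010101011


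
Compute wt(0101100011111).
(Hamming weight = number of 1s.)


Counting 1s in 0101100011111

8


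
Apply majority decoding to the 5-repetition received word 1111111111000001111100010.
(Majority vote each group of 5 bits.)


Groups: 11111, 11111, 00000, 11111, 00010
Majority votes: 11010

11010


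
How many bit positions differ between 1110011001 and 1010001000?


XOR: 0100010001
Count of 1s: 3

3


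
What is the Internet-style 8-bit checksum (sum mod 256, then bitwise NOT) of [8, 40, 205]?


Sum = 253 mod 256 = 253
Complement = 2

2


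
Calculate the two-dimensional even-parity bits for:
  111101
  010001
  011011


Row parities: 100
Column parities: 110111

Row P: 100, Col P: 110111, Corner: 1


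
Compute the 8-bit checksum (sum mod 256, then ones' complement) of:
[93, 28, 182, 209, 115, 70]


Sum = 697 mod 256 = 185
Complement = 70

70


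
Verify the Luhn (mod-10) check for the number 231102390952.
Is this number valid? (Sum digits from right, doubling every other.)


Luhn sum = 39
39 mod 10 = 9

Invalid (Luhn sum mod 10 = 9)


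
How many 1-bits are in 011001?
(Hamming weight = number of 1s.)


Counting 1s in 011001

3


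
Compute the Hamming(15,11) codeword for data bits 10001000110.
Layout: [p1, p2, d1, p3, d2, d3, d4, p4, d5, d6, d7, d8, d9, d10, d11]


Parity bits: p1=1, p2=0, p3=0, p4=1

101000011000110


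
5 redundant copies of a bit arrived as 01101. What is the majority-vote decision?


Ones: 3 out of 5
Threshold: 3

1 (3/5 voted 1)


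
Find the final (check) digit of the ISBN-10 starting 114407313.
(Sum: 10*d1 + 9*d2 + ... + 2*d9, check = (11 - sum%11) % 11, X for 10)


Weighted sum: 135
135 mod 11 = 3

Check digit: 8


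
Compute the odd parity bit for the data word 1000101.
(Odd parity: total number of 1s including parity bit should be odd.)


Number of 1s in data: 3
Parity bit: 0

0


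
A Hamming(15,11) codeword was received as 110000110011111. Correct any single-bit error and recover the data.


Syndrome = 7: error at position 7

Data: 00000011111 (corrected bit 7)


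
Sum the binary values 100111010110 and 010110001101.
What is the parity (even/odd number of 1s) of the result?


100111010110 = 2518
010110001101 = 1421
Sum = 3939 = 111101100011
1s count = 8

even parity (8 ones in 111101100011)


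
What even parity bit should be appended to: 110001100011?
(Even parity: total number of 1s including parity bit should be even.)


Number of 1s in data: 6
Parity bit: 0

0


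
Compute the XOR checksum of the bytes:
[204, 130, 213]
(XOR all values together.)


XOR chain: 204 ^ 130 ^ 213 = 155

155


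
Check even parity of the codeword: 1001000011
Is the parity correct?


Number of 1s: 4

Yes, parity is correct (4 ones)


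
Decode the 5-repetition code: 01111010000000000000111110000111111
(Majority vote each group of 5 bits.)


Groups: 01111, 01000, 00000, 00000, 11111, 00001, 11111
Majority votes: 1000101

1000101


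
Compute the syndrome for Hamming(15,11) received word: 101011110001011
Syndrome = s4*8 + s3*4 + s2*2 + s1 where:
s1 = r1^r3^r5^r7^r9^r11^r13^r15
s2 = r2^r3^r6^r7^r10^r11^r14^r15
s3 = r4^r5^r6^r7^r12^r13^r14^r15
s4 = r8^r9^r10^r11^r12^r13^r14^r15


s1=1, s2=1, s3=0, s4=0

Syndrome = 3 (error at position 3)


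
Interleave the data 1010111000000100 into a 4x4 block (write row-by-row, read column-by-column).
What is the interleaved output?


Matrix:
  1010
  1110
  0000
  0100
Read columns: 1100010111000000

1100010111000000


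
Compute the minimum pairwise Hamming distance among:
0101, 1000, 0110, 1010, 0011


Comparing all pairs, minimum distance: 1
Can detect 0 errors, correct 0 errors

1


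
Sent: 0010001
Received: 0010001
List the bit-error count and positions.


XOR: 0000000

0 errors (received matches sent)


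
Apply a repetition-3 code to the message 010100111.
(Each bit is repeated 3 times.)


Each bit -> 3 copies

000111000111000000111111111


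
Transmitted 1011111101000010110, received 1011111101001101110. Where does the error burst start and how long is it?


XOR: 0000000000001111000

Burst at position 12, length 4


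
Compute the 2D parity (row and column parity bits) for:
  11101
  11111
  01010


Row parities: 010
Column parities: 01000

Row P: 010, Col P: 01000, Corner: 1


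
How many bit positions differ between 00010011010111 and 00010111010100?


XOR: 00000100000011
Count of 1s: 3

3


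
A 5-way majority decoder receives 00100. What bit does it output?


Ones: 1 out of 5
Threshold: 3

0 (1/5 voted 1)


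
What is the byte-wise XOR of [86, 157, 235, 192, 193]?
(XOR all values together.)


XOR chain: 86 ^ 157 ^ 235 ^ 192 ^ 193 = 33

33


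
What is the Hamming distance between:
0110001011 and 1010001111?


XOR: 1100000100
Count of 1s: 3

3


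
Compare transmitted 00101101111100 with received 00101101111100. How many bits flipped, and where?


XOR: 00000000000000

0 errors (received matches sent)


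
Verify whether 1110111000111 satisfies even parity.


Number of 1s: 9

No, parity error (9 ones)


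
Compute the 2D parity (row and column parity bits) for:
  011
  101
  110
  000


Row parities: 0000
Column parities: 000

Row P: 0000, Col P: 000, Corner: 0


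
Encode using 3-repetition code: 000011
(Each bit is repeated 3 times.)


Each bit -> 3 copies

000000000000111111


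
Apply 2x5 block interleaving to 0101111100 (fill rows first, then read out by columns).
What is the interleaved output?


Matrix:
  01011
  11100
Read columns: 0111011010

0111011010


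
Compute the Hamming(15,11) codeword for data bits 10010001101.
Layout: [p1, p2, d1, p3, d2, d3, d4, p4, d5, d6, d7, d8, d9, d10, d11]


Parity bits: p1=0, p2=1, p3=0, p4=1

011000110001101
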